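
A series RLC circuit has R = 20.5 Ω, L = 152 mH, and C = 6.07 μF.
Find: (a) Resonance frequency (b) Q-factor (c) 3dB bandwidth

Step 1 — Resonance condition Im(Z)=0 gives ω₀ = 1/√(LC).
Step 2 — ω₀ = 1/√(0.152·6.07e-06) = 1041 rad/s.
Step 3 — f₀ = ω₀/(2π) = 165.7 Hz.
Step 4 — Series Q: Q = ω₀L/R = 1041·0.152/20.5 = 7.719.
Step 5 — 3dB bandwidth: Δω = ω₀/Q = 134.9 rad/s; BW = Δω/(2π) = 21.46 Hz.

(a) f₀ = 165.7 Hz  (b) Q = 7.719  (c) BW = 21.46 Hz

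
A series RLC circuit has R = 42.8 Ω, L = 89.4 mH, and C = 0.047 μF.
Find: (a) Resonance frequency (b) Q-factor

Step 1 — Resonance condition Im(Z)=0 gives ω₀ = 1/√(LC).
Step 2 — ω₀ = 1/√(0.0894·4.7e-08) = 1.543e+04 rad/s.
Step 3 — f₀ = ω₀/(2π) = 2455 Hz.
Step 4 — Series Q: Q = ω₀L/R = 1.543e+04·0.0894/42.8 = 32.22.

(a) f₀ = 2455 Hz  (b) Q = 32.22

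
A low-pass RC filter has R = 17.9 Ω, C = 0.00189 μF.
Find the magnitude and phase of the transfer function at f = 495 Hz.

Step 1 — Angular frequency: ω = 2π·495 = 3110 rad/s.
Step 2 — Transfer function: H(jω) = 1/(1 + jωRC).
Step 3 — Denominator: 1 + jωRC = 1 + j·3110·17.9·1.89e-09 = 1 + j0.0001052.
Step 4 — H = 1 - j0.0001052.
Step 5 — Magnitude: |H| = 1 (-0.0 dB); phase: φ = -0.0°.

|H| = 1 (-0.0 dB), φ = -0.0°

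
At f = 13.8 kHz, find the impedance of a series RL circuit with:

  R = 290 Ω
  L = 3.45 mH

Step 1 — Angular frequency: ω = 2π·f = 2π·1.38e+04 = 8.671e+04 rad/s.
Step 2 — Component impedances:
  R: Z = R = 290 Ω
  L: Z = jωL = j·8.671e+04·0.00345 = 0 + j299.1 Ω
Step 3 — Series combination: Z_total = R + L = 290 + j299.1 Ω = 416.6∠45.9° Ω.

Z = 290 + j299.1 Ω = 416.6∠45.9° Ω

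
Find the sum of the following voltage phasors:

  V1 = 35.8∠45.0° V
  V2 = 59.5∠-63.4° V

Step 1 — Convert each phasor to rectangular form:
  V1 = 35.8·(cos(45.0°) + j·sin(45.0°)) = 25.31 + j25.31 V
  V2 = 59.5·(cos(-63.4°) + j·sin(-63.4°)) = 26.64 - j53.2 V
Step 2 — Sum components: V_total = 51.96 - j27.89 V.
Step 3 — Convert to polar: |V_total| = 58.97 V, ∠V_total = -28.2°.

V_total = 58.97∠-28.2° V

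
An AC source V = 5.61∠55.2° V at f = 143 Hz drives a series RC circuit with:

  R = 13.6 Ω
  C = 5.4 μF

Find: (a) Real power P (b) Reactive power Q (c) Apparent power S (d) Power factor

Step 1 — Angular frequency: ω = 2π·f = 2π·143 = 898.5 rad/s.
Step 2 — Component impedances:
  R: Z = R = 13.6 Ω
  C: Z = 1/(jωC) = -j/(ω·C) = 0 - j206.1 Ω
Step 3 — Series combination: Z_total = R + C = 13.6 - j206.1 Ω = 206.6∠-86.2° Ω.
Step 4 — Source phasor: V = 5.61∠55.2° V = 3.202 + j4.607 V.
Step 5 — Current: I = V / Z = -0.02123 + j0.01694 A = 0.02716∠141.4° A.
Step 6 — Complex power: S = V·I* = 0.01003 - j0.152 VA.
Step 7 — Real power: P = Re(S) = 0.01003 W.
Step 8 — Reactive power: Q = Im(S) = -0.152 VAR.
Step 9 — Apparent power: |S| = 0.1524 VA.
Step 10 — Power factor: PF = P/|S| = 0.06584 (leading).

(a) P = 0.01003 W  (b) Q = -0.152 VAR  (c) S = 0.1524 VA  (d) PF = 0.06584 (leading)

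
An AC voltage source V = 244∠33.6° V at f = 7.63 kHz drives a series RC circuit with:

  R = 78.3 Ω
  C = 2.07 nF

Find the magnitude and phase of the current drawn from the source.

Step 1 — Angular frequency: ω = 2π·f = 2π·7630 = 4.794e+04 rad/s.
Step 2 — Component impedances:
  R: Z = R = 78.3 Ω
  C: Z = 1/(jωC) = -j/(ω·C) = 0 - j1.008e+04 Ω
Step 3 — Series combination: Z_total = R + C = 78.3 - j1.008e+04 Ω = 1.008e+04∠-89.6° Ω.
Step 4 — Source phasor: V = 244∠33.6° V = 203.2 + j135 V.
Step 5 — Ohm's law: I = V / Z_total = (203.2 + j135) / (78.3 - j1.008e+04) = -0.01324 + j0.02027 A.
Step 6 — Convert to polar: |I| = 0.02421 A, ∠I = 123.2°.

I = 0.02421∠123.2° A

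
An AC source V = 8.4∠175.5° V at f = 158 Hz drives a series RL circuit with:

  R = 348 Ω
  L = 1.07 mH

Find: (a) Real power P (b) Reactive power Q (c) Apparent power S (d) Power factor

Step 1 — Angular frequency: ω = 2π·f = 2π·158 = 992.7 rad/s.
Step 2 — Component impedances:
  R: Z = R = 348 Ω
  L: Z = jωL = j·992.7·0.00107 = 0 + j1.062 Ω
Step 3 — Series combination: Z_total = R + L = 348 + j1.062 Ω = 348∠0.2° Ω.
Step 4 — Source phasor: V = 8.4∠175.5° V = -8.374 + j0.6591 V.
Step 5 — Current: I = V / Z = -0.02406 + j0.001967 A = 0.02414∠175.3° A.
Step 6 — Complex power: S = V·I* = 0.2028 + j0.0006189 VA.
Step 7 — Real power: P = Re(S) = 0.2028 W.
Step 8 — Reactive power: Q = Im(S) = 0.0006189 VAR.
Step 9 — Apparent power: |S| = 0.2028 VA.
Step 10 — Power factor: PF = P/|S| = 1 (lagging).

(a) P = 0.2028 W  (b) Q = 0.0006189 VAR  (c) S = 0.2028 VA  (d) PF = 1 (lagging)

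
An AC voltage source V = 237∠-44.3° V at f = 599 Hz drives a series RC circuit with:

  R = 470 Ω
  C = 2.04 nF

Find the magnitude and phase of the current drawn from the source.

Step 1 — Angular frequency: ω = 2π·f = 2π·599 = 3764 rad/s.
Step 2 — Component impedances:
  R: Z = R = 470 Ω
  C: Z = 1/(jωC) = -j/(ω·C) = 0 - j1.302e+05 Ω
Step 3 — Series combination: Z_total = R + C = 470 - j1.302e+05 Ω = 1.302e+05∠-89.8° Ω.
Step 4 — Source phasor: V = 237∠-44.3° V = 169.6 - j165.5 V.
Step 5 — Ohm's law: I = V / Z_total = (169.6 - j165.5) / (470 - j1.302e+05) = 0.001276 + j0.001298 A.
Step 6 — Convert to polar: |I| = 0.00182 A, ∠I = 45.5°.

I = 0.00182∠45.5° A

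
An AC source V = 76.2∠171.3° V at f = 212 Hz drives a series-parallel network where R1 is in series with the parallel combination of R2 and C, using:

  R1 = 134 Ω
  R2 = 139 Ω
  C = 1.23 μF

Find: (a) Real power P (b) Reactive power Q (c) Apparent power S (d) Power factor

Step 1 — Angular frequency: ω = 2π·f = 2π·212 = 1332 rad/s.
Step 2 — Component impedances:
  R1: Z = R = 134 Ω
  R2: Z = R = 139 Ω
  C: Z = 1/(jωC) = -j/(ω·C) = 0 - j610.4 Ω
Step 3 — Parallel branch: R2 || C = 1/(1/R2 + 1/C) = 132.1 - j30.09 Ω.
Step 4 — Series with R1: Z_total = R1 + (R2 || C) = 266.1 - j30.09 Ω = 267.8∠-6.5° Ω.
Step 5 — Source phasor: V = 76.2∠171.3° V = -75.32 + j11.53 V.
Step 6 — Current: I = V / Z = -0.2843 + j0.01116 A = 0.2845∠177.8° A.
Step 7 — Complex power: S = V·I* = 21.54 - j2.436 VA.
Step 8 — Real power: P = Re(S) = 21.54 W.
Step 9 — Reactive power: Q = Im(S) = -2.436 VAR.
Step 10 — Apparent power: |S| = 21.68 VA.
Step 11 — Power factor: PF = P/|S| = 0.9937 (leading).

(a) P = 21.54 W  (b) Q = -2.436 VAR  (c) S = 21.68 VA  (d) PF = 0.9937 (leading)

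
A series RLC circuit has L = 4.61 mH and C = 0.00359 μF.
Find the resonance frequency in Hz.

Step 1 — Resonance condition Im(Z)=0 gives ω₀ = 1/√(LC).
Step 2 — ω₀ = 1/√(0.00461·3.59e-09) = 2.458e+05 rad/s.
Step 3 — f₀ = ω₀/(2π) = 3.912e+04 Hz.

f₀ = 3.912e+04 Hz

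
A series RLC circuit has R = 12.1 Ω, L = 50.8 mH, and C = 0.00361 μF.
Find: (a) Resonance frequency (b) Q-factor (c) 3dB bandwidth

Step 1 — Resonance condition Im(Z)=0 gives ω₀ = 1/√(LC).
Step 2 — ω₀ = 1/√(0.0508·3.61e-09) = 7.384e+04 rad/s.
Step 3 — f₀ = ω₀/(2π) = 1.175e+04 Hz.
Step 4 — Series Q: Q = ω₀L/R = 7.384e+04·0.0508/12.1 = 310.
Step 5 — 3dB bandwidth: Δω = ω₀/Q = 238.2 rad/s; BW = Δω/(2π) = 37.91 Hz.

(a) f₀ = 1.175e+04 Hz  (b) Q = 310  (c) BW = 37.91 Hz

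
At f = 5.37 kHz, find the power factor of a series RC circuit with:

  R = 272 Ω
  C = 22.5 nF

Step 1 — Angular frequency: ω = 2π·f = 2π·5370 = 3.374e+04 rad/s.
Step 2 — Component impedances:
  R: Z = R = 272 Ω
  C: Z = 1/(jωC) = -j/(ω·C) = 0 - j1317 Ω
Step 3 — Series combination: Z_total = R + C = 272 - j1317 Ω = 1345∠-78.3° Ω.
Step 4 — Power factor: PF = cos(φ) = Re(Z)/|Z| = 272/1345 = 0.2022.
Step 5 — Type: Im(Z) = -1317 ⇒ leading (phase φ = -78.3°).

PF = 0.2022 (leading, φ = -78.3°)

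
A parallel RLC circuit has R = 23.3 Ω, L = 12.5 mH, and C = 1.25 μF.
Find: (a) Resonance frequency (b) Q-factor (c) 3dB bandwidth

Step 1 — Resonance: ω₀ = 1/√(LC) = 1/√(0.0125·1.25e-06) = 8000 rad/s.
Step 2 — f₀ = ω₀/(2π) = 1273 Hz.
Step 3 — Parallel Q: Q = R/(ω₀L) = 23.3/(8000·0.0125) = 0.233.
Step 4 — Bandwidth: Δω = ω₀/Q = 3.433e+04 rad/s; BW = Δω/(2π) = 5465 Hz.

(a) f₀ = 1273 Hz  (b) Q = 0.233  (c) BW = 5465 Hz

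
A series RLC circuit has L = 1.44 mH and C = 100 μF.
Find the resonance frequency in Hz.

Step 1 — Resonance condition Im(Z)=0 gives ω₀ = 1/√(LC).
Step 2 — ω₀ = 1/√(0.00144·0.0001) = 2635 rad/s.
Step 3 — f₀ = ω₀/(2π) = 419.4 Hz.

f₀ = 419.4 Hz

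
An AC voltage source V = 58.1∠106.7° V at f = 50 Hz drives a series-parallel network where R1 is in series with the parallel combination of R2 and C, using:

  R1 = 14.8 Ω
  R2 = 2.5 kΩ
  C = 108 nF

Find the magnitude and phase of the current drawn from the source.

Step 1 — Angular frequency: ω = 2π·f = 2π·50 = 314.2 rad/s.
Step 2 — Component impedances:
  R1: Z = R = 14.8 Ω
  R2: Z = R = 2500 Ω
  C: Z = 1/(jωC) = -j/(ω·C) = 0 - j2.947e+04 Ω
Step 3 — Parallel branch: R2 || C = 1/(1/R2 + 1/C) = 2482 - j210.5 Ω.
Step 4 — Series with R1: Z_total = R1 + (R2 || C) = 2497 - j210.5 Ω = 2506∠-4.8° Ω.
Step 5 — Source phasor: V = 58.1∠106.7° V = -16.7 + j55.65 V.
Step 6 — Ohm's law: I = V / Z_total = (-16.7 + j55.65) / (2497 - j210.5) = -0.008505 + j0.02157 A.
Step 7 — Convert to polar: |I| = 0.02319 A, ∠I = 111.5°.

I = 0.02319∠111.5° A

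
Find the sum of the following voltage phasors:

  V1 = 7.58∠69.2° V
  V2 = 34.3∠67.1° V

Step 1 — Convert each phasor to rectangular form:
  V1 = 7.58·(cos(69.2°) + j·sin(69.2°)) = 2.692 + j7.086 V
  V2 = 34.3·(cos(67.1°) + j·sin(67.1°)) = 13.35 + j31.6 V
Step 2 — Sum components: V_total = 16.04 + j38.68 V.
Step 3 — Convert to polar: |V_total| = 41.88 V, ∠V_total = 67.5°.

V_total = 41.88∠67.5° V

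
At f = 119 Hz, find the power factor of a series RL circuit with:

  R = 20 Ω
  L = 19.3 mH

Step 1 — Angular frequency: ω = 2π·f = 2π·119 = 747.7 rad/s.
Step 2 — Component impedances:
  R: Z = R = 20 Ω
  L: Z = jωL = j·747.7·0.0193 = 0 + j14.43 Ω
Step 3 — Series combination: Z_total = R + L = 20 + j14.43 Ω = 24.66∠35.8° Ω.
Step 4 — Power factor: PF = cos(φ) = Re(Z)/|Z| = 20/24.663 = 0.8109.
Step 5 — Type: Im(Z) = 14.43 ⇒ lagging (phase φ = 35.8°).

PF = 0.8109 (lagging, φ = 35.8°)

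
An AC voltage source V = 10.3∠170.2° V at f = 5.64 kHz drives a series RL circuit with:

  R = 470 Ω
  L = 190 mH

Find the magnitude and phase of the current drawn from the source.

Step 1 — Angular frequency: ω = 2π·f = 2π·5640 = 3.544e+04 rad/s.
Step 2 — Component impedances:
  R: Z = R = 470 Ω
  L: Z = jωL = j·3.544e+04·0.19 = 0 + j6733 Ω
Step 3 — Series combination: Z_total = R + L = 470 + j6733 Ω = 6749∠86.0° Ω.
Step 4 — Source phasor: V = 10.3∠170.2° V = -10.15 + j1.753 V.
Step 5 — Ohm's law: I = V / Z_total = (-10.15 + j1.753) / (470 + j6733) = 0.0001544 + j0.001518 A.
Step 6 — Convert to polar: |I| = 0.001526 A, ∠I = 84.2°.

I = 0.001526∠84.2° A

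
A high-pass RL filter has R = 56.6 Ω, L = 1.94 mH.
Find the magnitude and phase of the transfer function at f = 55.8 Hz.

Step 1 — Angular frequency: ω = 2π·55.8 = 350.6 rad/s.
Step 2 — Transfer function: H(jω) = jωL/(R + jωL).
Step 3 — Numerator jωL = j·0.6802; denominator R + jωL = 56.6 + j0.6802.
Step 4 — H = 0.0001444 + j0.01202.
Step 5 — Magnitude: |H| = 0.01202 (-38.4 dB); phase: φ = 89.3°.

|H| = 0.01202 (-38.4 dB), φ = 89.3°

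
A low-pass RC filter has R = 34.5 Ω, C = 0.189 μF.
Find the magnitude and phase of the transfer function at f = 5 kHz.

Step 1 — Angular frequency: ω = 2π·5000 = 3.142e+04 rad/s.
Step 2 — Transfer function: H(jω) = 1/(1 + jωRC).
Step 3 — Denominator: 1 + jωRC = 1 + j·3.142e+04·34.5·1.89e-07 = 1 + j0.2048.
Step 4 — H = 0.9597 - j0.1966.
Step 5 — Magnitude: |H| = 0.9797 (-0.2 dB); phase: φ = -11.6°.

|H| = 0.9797 (-0.2 dB), φ = -11.6°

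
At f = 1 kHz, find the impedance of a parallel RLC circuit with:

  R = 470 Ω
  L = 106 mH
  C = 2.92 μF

Step 1 — Angular frequency: ω = 2π·f = 2π·1000 = 6283 rad/s.
Step 2 — Component impedances:
  R: Z = R = 470 Ω
  L: Z = jωL = j·6283·0.106 = 0 + j666 Ω
  C: Z = 1/(jωC) = -j/(ω·C) = 0 - j54.51 Ω
Step 3 — Parallel combination: 1/Z_total = 1/R + 1/L + 1/C; Z_total = 7.38 - j58.43 Ω = 58.9∠-82.8° Ω.

Z = 7.38 - j58.43 Ω = 58.9∠-82.8° Ω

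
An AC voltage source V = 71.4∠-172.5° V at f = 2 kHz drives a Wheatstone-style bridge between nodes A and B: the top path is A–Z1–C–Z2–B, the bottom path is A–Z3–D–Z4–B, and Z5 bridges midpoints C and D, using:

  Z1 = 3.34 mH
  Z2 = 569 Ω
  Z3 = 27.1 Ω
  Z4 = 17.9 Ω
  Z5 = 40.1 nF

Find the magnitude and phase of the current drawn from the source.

Step 1 — Angular frequency: ω = 2π·f = 2π·2000 = 1.257e+04 rad/s.
Step 2 — Component impedances:
  Z1: Z = jωL = j·1.257e+04·0.00334 = 0 + j41.97 Ω
  Z2: Z = R = 569 Ω
  Z3: Z = R = 27.1 Ω
  Z4: Z = R = 17.9 Ω
  Z5: Z = 1/(jωC) = -j/(ω·C) = 0 - j1984 Ω
Step 3 — Bridge requires nodal analysis (the Z5 bridge couples midpoints C and D, so the two paths cannot be reduced to a simple series/parallel combination). Setting node B to ground and injecting 1 A at node A, the 3-node admittance system at A, C, D solves to V_A = Z_AB = 41.64 - j0.08895 Ω = 41.64∠-0.1° Ω.
Step 4 — Source phasor: V = 71.4∠-172.5° V = -70.79 - j9.32 V.
Step 5 — Ohm's law: I = V / Z_total = (-70.79 - j9.32) / (41.64 - j0.08895) = -1.7 - j0.2275 A.
Step 6 — Convert to polar: |I| = 1.715 A, ∠I = -172.4°.

I = 1.715∠-172.4° A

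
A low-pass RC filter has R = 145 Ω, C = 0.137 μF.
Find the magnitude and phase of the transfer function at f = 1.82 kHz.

Step 1 — Angular frequency: ω = 2π·1820 = 1.144e+04 rad/s.
Step 2 — Transfer function: H(jω) = 1/(1 + jωRC).
Step 3 — Denominator: 1 + jωRC = 1 + j·1.144e+04·145·1.37e-07 = 1 + j0.2272.
Step 4 — H = 0.9509 - j0.216.
Step 5 — Magnitude: |H| = 0.9752 (-0.2 dB); phase: φ = -12.8°.

|H| = 0.9752 (-0.2 dB), φ = -12.8°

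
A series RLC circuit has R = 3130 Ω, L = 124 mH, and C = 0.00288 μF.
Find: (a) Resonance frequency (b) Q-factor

Step 1 — Resonance condition Im(Z)=0 gives ω₀ = 1/√(LC).
Step 2 — ω₀ = 1/√(0.124·2.88e-09) = 5.292e+04 rad/s.
Step 3 — f₀ = ω₀/(2π) = 8422 Hz.
Step 4 — Series Q: Q = ω₀L/R = 5.292e+04·0.124/3130 = 2.096.

(a) f₀ = 8422 Hz  (b) Q = 2.096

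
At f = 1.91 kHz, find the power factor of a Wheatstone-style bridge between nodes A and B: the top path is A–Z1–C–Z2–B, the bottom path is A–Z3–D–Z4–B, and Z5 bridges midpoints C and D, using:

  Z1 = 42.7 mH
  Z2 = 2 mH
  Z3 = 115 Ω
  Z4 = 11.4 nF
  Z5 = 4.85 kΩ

Step 1 — Angular frequency: ω = 2π·f = 2π·1910 = 1.2e+04 rad/s.
Step 2 — Component impedances:
  Z1: Z = jωL = j·1.2e+04·0.0427 = 0 + j512.4 Ω
  Z2: Z = jωL = j·1.2e+04·0.002 = 0 + j24 Ω
  Z3: Z = R = 115 Ω
  Z4: Z = 1/(jωC) = -j/(ω·C) = 0 - j7309 Ω
  Z5: Z = R = 4850 Ω
Step 3 — Bridge requires nodal analysis (the Z5 bridge couples midpoints C and D, so the two paths cannot be reduced to a simple series/parallel combination). Setting node B to ground and injecting 1 A at node A, the 3-node admittance system at A, C, D solves to V_A = Z_AB = 61.07 + j570.1 Ω = 573.4∠83.9° Ω.
Step 4 — Power factor: PF = cos(φ) = Re(Z)/|Z| = 61.07/573.4 = 0.1065.
Step 5 — Type: Im(Z) = 570.1 ⇒ lagging (phase φ = 83.9°).

PF = 0.1065 (lagging, φ = 83.9°)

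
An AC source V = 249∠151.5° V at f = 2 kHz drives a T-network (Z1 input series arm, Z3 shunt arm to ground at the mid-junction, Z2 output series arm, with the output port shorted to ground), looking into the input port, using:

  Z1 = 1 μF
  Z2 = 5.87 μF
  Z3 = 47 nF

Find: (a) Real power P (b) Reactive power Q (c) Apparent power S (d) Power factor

Step 1 — Angular frequency: ω = 2π·f = 2π·2000 = 1.257e+04 rad/s.
Step 2 — Component impedances:
  Z1: Z = 1/(jωC) = -j/(ω·C) = 0 - j79.58 Ω
  Z2: Z = 1/(jωC) = -j/(ω·C) = 0 - j13.56 Ω
  Z3: Z = 1/(jωC) = -j/(ω·C) = 0 - j1693 Ω
Step 3 — With the output port shorted to ground, the output series arm Z2 runs from the junction to ground; the shunt arm Z3 also runs from the junction to ground. They appear in parallel: Z3 || Z2 = 0 - j13.45 Ω.
Step 4 — Series with input arm Z1: Z_in = Z1 + (Z3 || Z2) = 0 - j93.03 Ω = 93.03∠-90.0° Ω.
Step 5 — Source phasor: V = 249∠151.5° V = -218.8 + j118.8 V.
Step 6 — Current: I = V / Z = -1.277 - j2.352 A = 2.677∠-118.5° A.
Step 7 — Complex power: S = V·I* = 0 - j666.5 VA.
Step 8 — Real power: P = Re(S) = 0 W.
Step 9 — Reactive power: Q = Im(S) = -666.5 VAR.
Step 10 — Apparent power: |S| = 666.5 VA.
Step 11 — Power factor: PF = P/|S| = 0 (leading).

(a) P = 0 W  (b) Q = -666.5 VAR  (c) S = 666.5 VA  (d) PF = 0 (leading)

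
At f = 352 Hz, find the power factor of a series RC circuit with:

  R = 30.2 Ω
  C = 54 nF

Step 1 — Angular frequency: ω = 2π·f = 2π·352 = 2212 rad/s.
Step 2 — Component impedances:
  R: Z = R = 30.2 Ω
  C: Z = 1/(jωC) = -j/(ω·C) = 0 - j8373 Ω
Step 3 — Series combination: Z_total = R + C = 30.2 - j8373 Ω = 8373∠-89.8° Ω.
Step 4 — Power factor: PF = cos(φ) = Re(Z)/|Z| = 30.2/8373 = 0.003607.
Step 5 — Type: Im(Z) = -8373 ⇒ leading (phase φ = -89.8°).

PF = 0.003607 (leading, φ = -89.8°)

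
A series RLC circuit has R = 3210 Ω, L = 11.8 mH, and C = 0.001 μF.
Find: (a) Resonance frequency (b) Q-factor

Step 1 — Resonance condition Im(Z)=0 gives ω₀ = 1/√(LC).
Step 2 — ω₀ = 1/√(0.0118·1e-09) = 2.911e+05 rad/s.
Step 3 — f₀ = ω₀/(2π) = 4.633e+04 Hz.
Step 4 — Series Q: Q = ω₀L/R = 2.911e+05·0.0118/3210 = 1.07.

(a) f₀ = 4.633e+04 Hz  (b) Q = 1.07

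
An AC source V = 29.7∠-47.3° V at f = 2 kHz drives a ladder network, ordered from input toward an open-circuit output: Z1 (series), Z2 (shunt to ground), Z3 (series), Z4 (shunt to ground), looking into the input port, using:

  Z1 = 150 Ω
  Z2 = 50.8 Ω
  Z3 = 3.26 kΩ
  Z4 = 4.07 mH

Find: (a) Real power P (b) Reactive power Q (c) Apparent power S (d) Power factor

Step 1 — Angular frequency: ω = 2π·f = 2π·2000 = 1.257e+04 rad/s.
Step 2 — Component impedances:
  Z1: Z = R = 150 Ω
  Z2: Z = R = 50.8 Ω
  Z3: Z = R = 3260 Ω
  Z4: Z = jωL = j·1.257e+04·0.00407 = 0 + j51.15 Ω
Step 3 — Ladder network (open output): work backward from the far end, alternating series and parallel combinations. Z_in = 200 + j0.01204 Ω = 200∠0.0° Ω.
Step 4 — Source phasor: V = 29.7∠-47.3° V = 20.14 - j21.83 V.
Step 5 — Current: I = V / Z = 0.1007 - j0.1091 A = 0.1485∠-47.3° A.
Step 6 — Complex power: S = V·I* = 4.41 + j0.0002654 VA.
Step 7 — Real power: P = Re(S) = 4.41 W.
Step 8 — Reactive power: Q = Im(S) = 0.0002654 VAR.
Step 9 — Apparent power: |S| = 4.41 VA.
Step 10 — Power factor: PF = P/|S| = 1 (lagging).

(a) P = 4.41 W  (b) Q = 0.0002654 VAR  (c) S = 4.41 VA  (d) PF = 1 (lagging)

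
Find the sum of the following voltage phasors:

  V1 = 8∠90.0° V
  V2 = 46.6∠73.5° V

Step 1 — Convert each phasor to rectangular form:
  V1 = 8·(cos(90.0°) + j·sin(90.0°)) = 0 + j8 V
  V2 = 46.6·(cos(73.5°) + j·sin(73.5°)) = 13.24 + j44.68 V
Step 2 — Sum components: V_total = 13.24 + j52.68 V.
Step 3 — Convert to polar: |V_total| = 54.32 V, ∠V_total = 75.9°.

V_total = 54.32∠75.9° V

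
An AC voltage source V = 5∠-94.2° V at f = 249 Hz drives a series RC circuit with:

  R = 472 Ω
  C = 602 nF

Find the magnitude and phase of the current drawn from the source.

Step 1 — Angular frequency: ω = 2π·f = 2π·249 = 1565 rad/s.
Step 2 — Component impedances:
  R: Z = R = 472 Ω
  C: Z = 1/(jωC) = -j/(ω·C) = 0 - j1062 Ω
Step 3 — Series combination: Z_total = R + C = 472 - j1062 Ω = 1162∠-66.0° Ω.
Step 4 — Source phasor: V = 5∠-94.2° V = -0.3662 - j4.987 V.
Step 5 — Ohm's law: I = V / Z_total = (-0.3662 - j4.987) / (472 - j1062) = 0.003794 - j0.002031 A.
Step 6 — Convert to polar: |I| = 0.004303 A, ∠I = -28.2°.

I = 0.004303∠-28.2° A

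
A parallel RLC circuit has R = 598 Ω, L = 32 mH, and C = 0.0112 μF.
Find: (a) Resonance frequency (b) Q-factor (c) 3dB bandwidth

Step 1 — Resonance: ω₀ = 1/√(LC) = 1/√(0.032·1.12e-08) = 5.282e+04 rad/s.
Step 2 — f₀ = ω₀/(2π) = 8407 Hz.
Step 3 — Parallel Q: Q = R/(ω₀L) = 598/(5.282e+04·0.032) = 0.3538.
Step 4 — Bandwidth: Δω = ω₀/Q = 1.493e+05 rad/s; BW = Δω/(2π) = 2.376e+04 Hz.

(a) f₀ = 8407 Hz  (b) Q = 0.3538  (c) BW = 2.376e+04 Hz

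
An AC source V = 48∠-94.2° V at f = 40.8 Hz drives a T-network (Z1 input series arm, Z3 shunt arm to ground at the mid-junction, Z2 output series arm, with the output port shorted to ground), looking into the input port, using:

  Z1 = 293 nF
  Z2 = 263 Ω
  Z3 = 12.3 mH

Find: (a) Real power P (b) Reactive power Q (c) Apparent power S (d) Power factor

Step 1 — Angular frequency: ω = 2π·f = 2π·40.8 = 256.4 rad/s.
Step 2 — Component impedances:
  Z1: Z = 1/(jωC) = -j/(ω·C) = 0 - j1.331e+04 Ω
  Z2: Z = R = 263 Ω
  Z3: Z = jωL = j·256.4·0.0123 = 0 + j3.153 Ω
Step 3 — With the output port shorted to ground, the output series arm Z2 runs from the junction to ground; the shunt arm Z3 also runs from the junction to ground. They appear in parallel: Z3 || Z2 = 0.0378 + j3.153 Ω.
Step 4 — Series with input arm Z1: Z_in = Z1 + (Z3 || Z2) = 0.0378 - j1.331e+04 Ω = 1.331e+04∠-90.0° Ω.
Step 5 — Source phasor: V = 48∠-94.2° V = -3.515 - j47.87 V.
Step 6 — Current: I = V / Z = 0.003597 - j0.0002641 A = 0.003606∠-4.2° A.
Step 7 — Complex power: S = V·I* = 4.916e-07 - j0.1731 VA.
Step 8 — Real power: P = Re(S) = 4.916e-07 W.
Step 9 — Reactive power: Q = Im(S) = -0.1731 VAR.
Step 10 — Apparent power: |S| = 0.1731 VA.
Step 11 — Power factor: PF = P/|S| = 2.84e-06 (leading).

(a) P = 4.916e-07 W  (b) Q = -0.1731 VAR  (c) S = 0.1731 VA  (d) PF = 2.84e-06 (leading)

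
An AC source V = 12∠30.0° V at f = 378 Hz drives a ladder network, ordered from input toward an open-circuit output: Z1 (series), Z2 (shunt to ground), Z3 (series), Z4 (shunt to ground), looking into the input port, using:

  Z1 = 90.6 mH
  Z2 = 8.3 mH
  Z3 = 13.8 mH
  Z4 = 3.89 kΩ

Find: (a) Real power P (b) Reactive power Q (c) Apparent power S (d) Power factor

Step 1 — Angular frequency: ω = 2π·f = 2π·378 = 2375 rad/s.
Step 2 — Component impedances:
  Z1: Z = jωL = j·2375·0.0906 = 0 + j215.2 Ω
  Z2: Z = jωL = j·2375·0.0083 = 0 + j19.71 Ω
  Z3: Z = jωL = j·2375·0.0138 = 0 + j32.78 Ω
  Z4: Z = R = 3890 Ω
Step 3 — Ladder network (open output): work backward from the far end, alternating series and parallel combinations. Z_in = 0.09988 + j234.9 Ω = 234.9∠90.0° Ω.
Step 4 — Source phasor: V = 12∠30.0° V = 10.39 + j6 V.
Step 5 — Current: I = V / Z = 0.02556 - j0.04423 A = 0.05109∠-60.0° A.
Step 6 — Complex power: S = V·I* = 0.0002607 + j0.6131 VA.
Step 7 — Real power: P = Re(S) = 0.0002607 W.
Step 8 — Reactive power: Q = Im(S) = 0.6131 VAR.
Step 9 — Apparent power: |S| = 0.6131 VA.
Step 10 — Power factor: PF = P/|S| = 0.0004252 (lagging).

(a) P = 0.0002607 W  (b) Q = 0.6131 VAR  (c) S = 0.6131 VA  (d) PF = 0.0004252 (lagging)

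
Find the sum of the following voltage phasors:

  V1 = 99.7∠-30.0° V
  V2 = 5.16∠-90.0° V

Step 1 — Convert each phasor to rectangular form:
  V1 = 99.7·(cos(-30.0°) + j·sin(-30.0°)) = 86.34 - j49.85 V
  V2 = 5.16·(cos(-90.0°) + j·sin(-90.0°)) = 0 - j5.16 V
Step 2 — Sum components: V_total = 86.34 - j55.01 V.
Step 3 — Convert to polar: |V_total| = 102.4 V, ∠V_total = -32.5°.

V_total = 102.4∠-32.5° V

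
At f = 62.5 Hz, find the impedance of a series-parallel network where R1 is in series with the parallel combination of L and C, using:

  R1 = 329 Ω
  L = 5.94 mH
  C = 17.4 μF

Step 1 — Angular frequency: ω = 2π·f = 2π·62.5 = 392.7 rad/s.
Step 2 — Component impedances:
  R1: Z = R = 329 Ω
  L: Z = jωL = j·392.7·0.00594 = 0 + j2.333 Ω
  C: Z = 1/(jωC) = -j/(ω·C) = 0 - j146.3 Ω
Step 3 — Parallel branch: L || C = 1/(1/L + 1/C) = 0 + j2.37 Ω.
Step 4 — Series with R1: Z_total = R1 + (L || C) = 329 + j2.37 Ω = 329∠0.4° Ω.

Z = 329 + j2.37 Ω = 329∠0.4° Ω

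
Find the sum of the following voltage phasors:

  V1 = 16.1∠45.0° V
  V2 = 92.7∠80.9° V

Step 1 — Convert each phasor to rectangular form:
  V1 = 16.1·(cos(45.0°) + j·sin(45.0°)) = 11.38 + j11.38 V
  V2 = 92.7·(cos(80.9°) + j·sin(80.9°)) = 14.66 + j91.53 V
Step 2 — Sum components: V_total = 26.05 + j102.9 V.
Step 3 — Convert to polar: |V_total| = 106.2 V, ∠V_total = 75.8°.

V_total = 106.2∠75.8° V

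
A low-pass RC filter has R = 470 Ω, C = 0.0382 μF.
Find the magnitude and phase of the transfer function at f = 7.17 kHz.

Step 1 — Angular frequency: ω = 2π·7170 = 4.505e+04 rad/s.
Step 2 — Transfer function: H(jω) = 1/(1 + jωRC).
Step 3 — Denominator: 1 + jωRC = 1 + j·4.505e+04·470·3.82e-08 = 1 + j0.8088.
Step 4 — H = 0.6045 - j0.489.
Step 5 — Magnitude: |H| = 0.7775 (-2.2 dB); phase: φ = -39.0°.

|H| = 0.7775 (-2.2 dB), φ = -39.0°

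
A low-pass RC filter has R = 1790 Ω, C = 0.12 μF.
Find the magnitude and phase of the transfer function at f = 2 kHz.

Step 1 — Angular frequency: ω = 2π·2000 = 1.257e+04 rad/s.
Step 2 — Transfer function: H(jω) = 1/(1 + jωRC).
Step 3 — Denominator: 1 + jωRC = 1 + j·1.257e+04·1790·1.2e-07 = 1 + j2.699.
Step 4 — H = 0.1207 - j0.3258.
Step 5 — Magnitude: |H| = 0.3474 (-9.2 dB); phase: φ = -69.7°.

|H| = 0.3474 (-9.2 dB), φ = -69.7°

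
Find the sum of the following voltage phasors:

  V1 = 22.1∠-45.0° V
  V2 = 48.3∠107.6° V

Step 1 — Convert each phasor to rectangular form:
  V1 = 22.1·(cos(-45.0°) + j·sin(-45.0°)) = 15.63 - j15.63 V
  V2 = 48.3·(cos(107.6°) + j·sin(107.6°)) = -14.6 + j46.04 V
Step 2 — Sum components: V_total = 1.023 + j30.41 V.
Step 3 — Convert to polar: |V_total| = 30.43 V, ∠V_total = 88.1°.

V_total = 30.43∠88.1° V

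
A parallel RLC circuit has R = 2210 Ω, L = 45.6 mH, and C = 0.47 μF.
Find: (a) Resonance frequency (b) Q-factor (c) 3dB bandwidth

Step 1 — Resonance: ω₀ = 1/√(LC) = 1/√(0.0456·4.7e-07) = 6831 rad/s.
Step 2 — f₀ = ω₀/(2π) = 1087 Hz.
Step 3 — Parallel Q: Q = R/(ω₀L) = 2210/(6831·0.0456) = 7.095.
Step 4 — Bandwidth: Δω = ω₀/Q = 962.7 rad/s; BW = Δω/(2π) = 153.2 Hz.

(a) f₀ = 1087 Hz  (b) Q = 7.095  (c) BW = 153.2 Hz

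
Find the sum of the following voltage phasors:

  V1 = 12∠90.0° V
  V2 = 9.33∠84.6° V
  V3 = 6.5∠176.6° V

Step 1 — Convert each phasor to rectangular form:
  V1 = 12·(cos(90.0°) + j·sin(90.0°)) = 0 + j12 V
  V2 = 9.33·(cos(84.6°) + j·sin(84.6°)) = 0.878 + j9.289 V
  V3 = 6.5·(cos(176.6°) + j·sin(176.6°)) = -6.489 + j0.3855 V
Step 2 — Sum components: V_total = -5.611 + j21.67 V.
Step 3 — Convert to polar: |V_total| = 22.39 V, ∠V_total = 104.5°.

V_total = 22.39∠104.5° V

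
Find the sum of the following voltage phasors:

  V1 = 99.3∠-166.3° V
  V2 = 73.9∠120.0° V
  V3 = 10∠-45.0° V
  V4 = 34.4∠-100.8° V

Step 1 — Convert each phasor to rectangular form:
  V1 = 99.3·(cos(-166.3°) + j·sin(-166.3°)) = -96.47 - j23.52 V
  V2 = 73.9·(cos(120.0°) + j·sin(120.0°)) = -36.95 + j64 V
  V3 = 10·(cos(-45.0°) + j·sin(-45.0°)) = 7.071 - j7.071 V
  V4 = 34.4·(cos(-100.8°) + j·sin(-100.8°)) = -6.446 - j33.79 V
Step 2 — Sum components: V_total = -132.8 - j0.3805 V.
Step 3 — Convert to polar: |V_total| = 132.8 V, ∠V_total = -179.8°.

V_total = 132.8∠-179.8° V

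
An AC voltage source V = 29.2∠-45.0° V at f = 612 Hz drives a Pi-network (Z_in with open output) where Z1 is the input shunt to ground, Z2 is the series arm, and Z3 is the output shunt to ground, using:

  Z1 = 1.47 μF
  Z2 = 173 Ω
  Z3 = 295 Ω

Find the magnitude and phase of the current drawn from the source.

Step 1 — Angular frequency: ω = 2π·f = 2π·612 = 3845 rad/s.
Step 2 — Component impedances:
  Z1: Z = 1/(jωC) = -j/(ω·C) = 0 - j176.9 Ω
  Z2: Z = R = 173 Ω
  Z3: Z = R = 295 Ω
Step 3 — With open output, the series arm Z2 and the output shunt Z3 appear in series to ground: Z2 + Z3 = 468 Ω.
Step 4 — Parallel with input shunt Z1: Z_in = Z1 || (Z2 + Z3) = 58.51 - j154.8 Ω = 165.5∠-69.3° Ω.
Step 5 — Source phasor: V = 29.2∠-45.0° V = 20.65 - j20.65 V.
Step 6 — Ohm's law: I = V / Z_total = (20.65 - j20.65) / (58.51 - j154.8) = 0.1608 + j0.07259 A.
Step 7 — Convert to polar: |I| = 0.1765 A, ∠I = 24.3°.

I = 0.1765∠24.3° A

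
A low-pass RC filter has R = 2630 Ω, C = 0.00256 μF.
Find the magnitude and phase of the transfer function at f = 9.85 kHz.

Step 1 — Angular frequency: ω = 2π·9850 = 6.189e+04 rad/s.
Step 2 — Transfer function: H(jω) = 1/(1 + jωRC).
Step 3 — Denominator: 1 + jωRC = 1 + j·6.189e+04·2630·2.56e-09 = 1 + j0.4167.
Step 4 — H = 0.8521 - j0.355.
Step 5 — Magnitude: |H| = 0.9231 (-0.7 dB); phase: φ = -22.6°.

|H| = 0.9231 (-0.7 dB), φ = -22.6°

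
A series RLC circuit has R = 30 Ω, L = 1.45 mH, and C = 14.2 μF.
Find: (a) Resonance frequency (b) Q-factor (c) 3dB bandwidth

Step 1 — Resonance: ω₀ = 1/√(LC) = 1/√(0.00145·1.42e-05) = 6969 rad/s.
Step 2 — f₀ = ω₀/(2π) = 1109 Hz.
Step 3 — Series Q: Q = ω₀L/R = 6969·0.00145/30 = 0.3368.
Step 4 — Bandwidth: Δω = ω₀/Q = 2.069e+04 rad/s; BW = Δω/(2π) = 3293 Hz.

(a) f₀ = 1109 Hz  (b) Q = 0.3368  (c) BW = 3293 Hz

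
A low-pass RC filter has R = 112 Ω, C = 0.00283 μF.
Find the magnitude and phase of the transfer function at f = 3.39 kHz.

Step 1 — Angular frequency: ω = 2π·3390 = 2.13e+04 rad/s.
Step 2 — Transfer function: H(jω) = 1/(1 + jωRC).
Step 3 — Denominator: 1 + jωRC = 1 + j·2.13e+04·112·2.83e-09 = 1 + j0.006751.
Step 4 — H = 1 - j0.006751.
Step 5 — Magnitude: |H| = 1 (-0.0 dB); phase: φ = -0.4°.

|H| = 1 (-0.0 dB), φ = -0.4°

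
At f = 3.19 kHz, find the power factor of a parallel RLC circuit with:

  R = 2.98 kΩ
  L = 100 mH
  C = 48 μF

Step 1 — Angular frequency: ω = 2π·f = 2π·3190 = 2.004e+04 rad/s.
Step 2 — Component impedances:
  R: Z = R = 2980 Ω
  L: Z = jωL = j·2.004e+04·0.1 = 0 + j2004 Ω
  C: Z = 1/(jωC) = -j/(ω·C) = 0 - j1.039 Ω
Step 3 — Parallel combination: 1/Z_total = 1/R + 1/L + 1/C; Z_total = 0.0003629 - j1.04 Ω = 1.04∠-90.0° Ω.
Step 4 — Power factor: PF = cos(φ) = Re(Z)/|Z| = 0.00036292/1.04 = 0.000349.
Step 5 — Type: Im(Z) = -1.04 ⇒ leading (phase φ = -90.0°).

PF = 0.000349 (leading, φ = -90.0°)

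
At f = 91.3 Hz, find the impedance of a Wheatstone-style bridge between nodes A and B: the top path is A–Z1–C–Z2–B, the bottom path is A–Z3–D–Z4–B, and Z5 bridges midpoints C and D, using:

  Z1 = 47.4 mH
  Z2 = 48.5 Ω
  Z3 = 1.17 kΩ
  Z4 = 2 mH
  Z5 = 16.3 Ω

Step 1 — Angular frequency: ω = 2π·f = 2π·91.3 = 573.7 rad/s.
Step 2 — Component impedances:
  Z1: Z = jωL = j·573.7·0.0474 = 0 + j27.19 Ω
  Z2: Z = R = 48.5 Ω
  Z3: Z = R = 1170 Ω
  Z4: Z = jωL = j·573.7·0.002 = 0 + j1.147 Ω
  Z5: Z = R = 16.3 Ω
Step 3 — Bridge requires nodal analysis (the Z5 bridge couples midpoints C and D, so the two paths cannot be reduced to a simple series/parallel combination). Setting node B to ground and injecting 1 A at node A, the 3-node admittance system at A, C, D solves to V_A = Z_AB = 12.69 + j27.27 Ω = 30.07∠65.0° Ω.

Z = 12.69 + j27.27 Ω = 30.07∠65.0° Ω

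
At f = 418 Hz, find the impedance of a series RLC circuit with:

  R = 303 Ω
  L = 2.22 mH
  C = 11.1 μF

Step 1 — Angular frequency: ω = 2π·f = 2π·418 = 2626 rad/s.
Step 2 — Component impedances:
  R: Z = R = 303 Ω
  L: Z = jωL = j·2626·0.00222 = 0 + j5.831 Ω
  C: Z = 1/(jωC) = -j/(ω·C) = 0 - j34.3 Ω
Step 3 — Series combination: Z_total = R + L + C = 303 - j28.47 Ω = 304.3∠-5.4° Ω.

Z = 303 - j28.47 Ω = 304.3∠-5.4° Ω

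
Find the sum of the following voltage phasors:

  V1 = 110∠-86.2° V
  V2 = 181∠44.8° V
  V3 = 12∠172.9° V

Step 1 — Convert each phasor to rectangular form:
  V1 = 110·(cos(-86.2°) + j·sin(-86.2°)) = 7.29 - j109.8 V
  V2 = 181·(cos(44.8°) + j·sin(44.8°)) = 128.4 + j127.5 V
  V3 = 12·(cos(172.9°) + j·sin(172.9°)) = -11.91 + j1.483 V
Step 2 — Sum components: V_total = 123.8 + j19.26 V.
Step 3 — Convert to polar: |V_total| = 125.3 V, ∠V_total = 8.8°.

V_total = 125.3∠8.8° V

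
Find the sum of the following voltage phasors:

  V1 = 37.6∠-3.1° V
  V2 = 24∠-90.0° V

Step 1 — Convert each phasor to rectangular form:
  V1 = 37.6·(cos(-3.1°) + j·sin(-3.1°)) = 37.54 - j2.033 V
  V2 = 24·(cos(-90.0°) + j·sin(-90.0°)) = 0 - j24 V
Step 2 — Sum components: V_total = 37.54 - j26.03 V.
Step 3 — Convert to polar: |V_total| = 45.69 V, ∠V_total = -34.7°.

V_total = 45.69∠-34.7° V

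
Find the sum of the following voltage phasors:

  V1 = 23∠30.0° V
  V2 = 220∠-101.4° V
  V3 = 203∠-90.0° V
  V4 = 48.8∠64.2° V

Step 1 — Convert each phasor to rectangular form:
  V1 = 23·(cos(30.0°) + j·sin(30.0°)) = 19.92 + j11.5 V
  V2 = 220·(cos(-101.4°) + j·sin(-101.4°)) = -43.48 - j215.7 V
  V3 = 203·(cos(-90.0°) + j·sin(-90.0°)) = 0 - j203 V
  V4 = 48.8·(cos(64.2°) + j·sin(64.2°)) = 21.24 + j43.94 V
Step 2 — Sum components: V_total = -2.327 - j363.2 V.
Step 3 — Convert to polar: |V_total| = 363.2 V, ∠V_total = -90.4°.

V_total = 363.2∠-90.4° V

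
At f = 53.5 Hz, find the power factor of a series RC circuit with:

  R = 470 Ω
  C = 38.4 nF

Step 1 — Angular frequency: ω = 2π·f = 2π·53.5 = 336.2 rad/s.
Step 2 — Component impedances:
  R: Z = R = 470 Ω
  C: Z = 1/(jωC) = -j/(ω·C) = 0 - j7.747e+04 Ω
Step 3 — Series combination: Z_total = R + C = 470 - j7.747e+04 Ω = 7.747e+04∠-89.7° Ω.
Step 4 — Power factor: PF = cos(φ) = Re(Z)/|Z| = 470/7.747e+04 = 0.006067.
Step 5 — Type: Im(Z) = -7.747e+04 ⇒ leading (phase φ = -89.7°).

PF = 0.006067 (leading, φ = -89.7°)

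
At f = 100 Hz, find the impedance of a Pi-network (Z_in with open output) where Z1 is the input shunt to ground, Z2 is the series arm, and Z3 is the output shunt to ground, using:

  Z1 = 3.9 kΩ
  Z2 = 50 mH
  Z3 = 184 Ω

Step 1 — Angular frequency: ω = 2π·f = 2π·100 = 628.3 rad/s.
Step 2 — Component impedances:
  Z1: Z = R = 3900 Ω
  Z2: Z = jωL = j·628.3·0.05 = 0 + j31.42 Ω
  Z3: Z = R = 184 Ω
Step 3 — With open output, the series arm Z2 and the output shunt Z3 appear in series to ground: Z2 + Z3 = 184 + j31.42 Ω.
Step 4 — Parallel with input shunt Z1: Z_in = Z1 || (Z2 + Z3) = 175.9 + j28.65 Ω = 178.2∠9.2° Ω.

Z = 175.9 + j28.65 Ω = 178.2∠9.2° Ω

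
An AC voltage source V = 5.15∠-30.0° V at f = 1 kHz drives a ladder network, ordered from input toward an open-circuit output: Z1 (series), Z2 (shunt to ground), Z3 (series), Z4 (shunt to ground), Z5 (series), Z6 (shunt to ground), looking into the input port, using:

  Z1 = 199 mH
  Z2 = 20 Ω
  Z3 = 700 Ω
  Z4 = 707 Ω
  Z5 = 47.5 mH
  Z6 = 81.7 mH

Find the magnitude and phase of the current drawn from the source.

Step 1 — Angular frequency: ω = 2π·f = 2π·1000 = 6283 rad/s.
Step 2 — Component impedances:
  Z1: Z = jωL = j·6283·0.199 = 0 + j1250 Ω
  Z2: Z = R = 20 Ω
  Z3: Z = R = 700 Ω
  Z4: Z = R = 707 Ω
  Z5: Z = jωL = j·6283·0.0475 = 0 + j298.5 Ω
  Z6: Z = jωL = j·6283·0.0817 = 0 + j513.3 Ω
Step 3 — Ladder network (open output): work backward from the far end, alternating series and parallel combinations. Z_in = 19.68 + j1250 Ω = 1251∠89.1° Ω.
Step 4 — Source phasor: V = 5.15∠-30.0° V = 4.46 - j2.575 V.
Step 5 — Ohm's law: I = V / Z_total = (4.46 - j2.575) / (19.68 + j1250) = -0.002003 - j0.003598 A.
Step 6 — Convert to polar: |I| = 0.004118 A, ∠I = -119.1°.

I = 0.004118∠-119.1° A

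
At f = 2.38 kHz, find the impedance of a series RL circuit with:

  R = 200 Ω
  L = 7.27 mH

Step 1 — Angular frequency: ω = 2π·f = 2π·2380 = 1.495e+04 rad/s.
Step 2 — Component impedances:
  R: Z = R = 200 Ω
  L: Z = jωL = j·1.495e+04·0.00727 = 0 + j108.7 Ω
Step 3 — Series combination: Z_total = R + L = 200 + j108.7 Ω = 227.6∠28.5° Ω.

Z = 200 + j108.7 Ω = 227.6∠28.5° Ω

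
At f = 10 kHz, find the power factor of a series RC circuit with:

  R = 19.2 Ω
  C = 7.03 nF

Step 1 — Angular frequency: ω = 2π·f = 2π·1e+04 = 6.283e+04 rad/s.
Step 2 — Component impedances:
  R: Z = R = 19.2 Ω
  C: Z = 1/(jωC) = -j/(ω·C) = 0 - j2264 Ω
Step 3 — Series combination: Z_total = R + C = 19.2 - j2264 Ω = 2264∠-89.5° Ω.
Step 4 — Power factor: PF = cos(φ) = Re(Z)/|Z| = 19.2/2264.02 = 0.00848.
Step 5 — Type: Im(Z) = -2264 ⇒ leading (phase φ = -89.5°).

PF = 0.00848 (leading, φ = -89.5°)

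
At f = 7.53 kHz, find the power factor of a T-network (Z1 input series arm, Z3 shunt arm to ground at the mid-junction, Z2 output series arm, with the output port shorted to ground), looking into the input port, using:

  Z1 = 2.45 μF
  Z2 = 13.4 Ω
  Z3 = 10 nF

Step 1 — Angular frequency: ω = 2π·f = 2π·7530 = 4.731e+04 rad/s.
Step 2 — Component impedances:
  Z1: Z = 1/(jωC) = -j/(ω·C) = 0 - j8.627 Ω
  Z2: Z = R = 13.4 Ω
  Z3: Z = 1/(jωC) = -j/(ω·C) = 0 - j2114 Ω
Step 3 — With the output port shorted to ground, the output series arm Z2 runs from the junction to ground; the shunt arm Z3 also runs from the junction to ground. They appear in parallel: Z3 || Z2 = 13.4 - j0.08495 Ω.
Step 4 — Series with input arm Z1: Z_in = Z1 + (Z3 || Z2) = 13.4 - j8.712 Ω = 15.98∠-33.0° Ω.
Step 5 — Power factor: PF = cos(φ) = Re(Z)/|Z| = 13.3995/15.9826 = 0.8384.
Step 6 — Type: Im(Z) = -8.712 ⇒ leading (phase φ = -33.0°).

PF = 0.8384 (leading, φ = -33.0°)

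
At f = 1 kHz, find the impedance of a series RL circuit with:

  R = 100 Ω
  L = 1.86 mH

Step 1 — Angular frequency: ω = 2π·f = 2π·1000 = 6283 rad/s.
Step 2 — Component impedances:
  R: Z = R = 100 Ω
  L: Z = jωL = j·6283·0.00186 = 0 + j11.69 Ω
Step 3 — Series combination: Z_total = R + L = 100 + j11.69 Ω = 100.7∠6.7° Ω.

Z = 100 + j11.69 Ω = 100.7∠6.7° Ω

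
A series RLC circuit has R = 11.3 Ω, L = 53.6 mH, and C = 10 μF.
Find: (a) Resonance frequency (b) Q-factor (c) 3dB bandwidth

Step 1 — Resonance condition Im(Z)=0 gives ω₀ = 1/√(LC).
Step 2 — ω₀ = 1/√(0.0536·1e-05) = 1366 rad/s.
Step 3 — f₀ = ω₀/(2π) = 217.4 Hz.
Step 4 — Series Q: Q = ω₀L/R = 1366·0.0536/11.3 = 6.479.
Step 5 — 3dB bandwidth: Δω = ω₀/Q = 210.8 rad/s; BW = Δω/(2π) = 33.55 Hz.

(a) f₀ = 217.4 Hz  (b) Q = 6.479  (c) BW = 33.55 Hz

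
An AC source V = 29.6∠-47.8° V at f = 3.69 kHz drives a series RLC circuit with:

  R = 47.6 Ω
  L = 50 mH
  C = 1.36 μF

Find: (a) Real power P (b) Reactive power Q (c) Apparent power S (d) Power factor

Step 1 — Angular frequency: ω = 2π·f = 2π·3690 = 2.318e+04 rad/s.
Step 2 — Component impedances:
  R: Z = R = 47.6 Ω
  L: Z = jωL = j·2.318e+04·0.05 = 0 + j1159 Ω
  C: Z = 1/(jωC) = -j/(ω·C) = 0 - j31.71 Ω
Step 3 — Series combination: Z_total = R + L + C = 47.6 + j1128 Ω = 1129∠87.6° Ω.
Step 4 — Source phasor: V = 29.6∠-47.8° V = 19.88 - j21.93 V.
Step 5 — Current: I = V / Z = -0.01867 - j0.01842 A = 0.02623∠-135.4° A.
Step 6 — Complex power: S = V·I* = 0.03275 + j0.7757 VA.
Step 7 — Real power: P = Re(S) = 0.03275 W.
Step 8 — Reactive power: Q = Im(S) = 0.7757 VAR.
Step 9 — Apparent power: |S| = 0.7764 VA.
Step 10 — Power factor: PF = P/|S| = 0.04218 (lagging).

(a) P = 0.03275 W  (b) Q = 0.7757 VAR  (c) S = 0.7764 VA  (d) PF = 0.04218 (lagging)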